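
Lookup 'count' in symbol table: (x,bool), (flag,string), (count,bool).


Lookup 'count' → type bool


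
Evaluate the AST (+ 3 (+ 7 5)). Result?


Evaluate inner: (+ 7 5) = 12
Evaluate root: (+ 3 12) = 15
Result: 15


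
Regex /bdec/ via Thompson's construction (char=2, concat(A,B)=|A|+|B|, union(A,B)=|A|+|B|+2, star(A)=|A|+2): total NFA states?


Syntax tree has 4 char leaf(s), 0 union(s), 0 star(s)
chars contribute 4×2 = 8; each union adds +2; each star adds +2
Total: 8 + 0 + 0 = 8 states


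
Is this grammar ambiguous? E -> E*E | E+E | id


'id*id+id' has two parse trees (no precedence encoded between * and +)
Ambiguous


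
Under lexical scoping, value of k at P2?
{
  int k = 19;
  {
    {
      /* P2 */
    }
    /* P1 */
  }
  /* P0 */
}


P2's block does not declare k; resolves to the enclosing declaration at depth 0
k = 19


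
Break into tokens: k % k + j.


Scan left to right, longest-match per lexeme
Tokens: ID(k), OP(%), ID(k), OP(+), ID(j)


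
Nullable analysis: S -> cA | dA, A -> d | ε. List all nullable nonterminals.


A nonterminal is nullable iff some alternative derives ε (directly, or every symbol in it is nullable)
Nullable: {A}


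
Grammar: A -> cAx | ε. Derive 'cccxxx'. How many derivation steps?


Derivation: A => cAx => ccAxx => cccAxxx => cccxxx
Steps: 4


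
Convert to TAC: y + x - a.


Break into single-operator statements:
t1 = y + x
t2 = t1 - a


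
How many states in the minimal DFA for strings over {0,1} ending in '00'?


Track the longest suffix of input matching a prefix of '00': 3 classes (prefixes of length 0..2)
Minimal DFA: 3 states


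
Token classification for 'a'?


Pattern: letter/underscore followed by alphanumerics, not a keyword
Type: IDENTIFIER


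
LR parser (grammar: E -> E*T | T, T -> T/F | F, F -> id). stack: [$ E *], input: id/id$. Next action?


no handle ('E*' is not any RHS); shift 'id'
Action: shift


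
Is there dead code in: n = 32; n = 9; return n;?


first assignment to n is overwritten before any read
Dead: 'n = 32'


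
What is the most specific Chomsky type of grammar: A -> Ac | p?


Left-linear: every RHS is a terminal or one nonterminal followed by a terminal
Classification: Type 3 (Regular)


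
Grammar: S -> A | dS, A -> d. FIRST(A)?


Per alternative of A: FIRST(d) = {d}
FIRST(A) = {d}


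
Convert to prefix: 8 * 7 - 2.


left-to-right (same/higher precedence on left): tree is (- (* 8 7) 2)
Prefix: - * 8 7 2


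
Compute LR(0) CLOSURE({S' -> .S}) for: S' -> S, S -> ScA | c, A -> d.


Start: S' -> .S
For each item with dot before a nonterminal B, add B -> .γ for every B-production
Closure: [S' -> .S, S -> .ScA, S -> .c]


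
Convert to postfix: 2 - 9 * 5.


* has higher precedence, evaluate 9*5 first
Postfix: 2 9 5 * -


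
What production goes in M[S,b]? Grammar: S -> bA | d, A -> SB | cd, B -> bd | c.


For [S, b]: 'b' ∈ FIRST(bA)
Entry: S -> bA


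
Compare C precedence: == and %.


'%' is multiplicative (level 10); '==' is equality (level 6)
Higher level binds tighter
'%' has higher precedence than '=='


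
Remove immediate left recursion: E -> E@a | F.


Left-recursive alternatives: E@a; non-recursive: F
Introduce E': E -> FE', E' -> @aE' | ε


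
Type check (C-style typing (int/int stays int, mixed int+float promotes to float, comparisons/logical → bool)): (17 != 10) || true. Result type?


Operand types: bool || bool
Rule: logical operators take bool operands and yield bool
Result type: bool


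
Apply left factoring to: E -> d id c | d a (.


Common prefix: 'd'
Factored: E -> d E', E' -> id c | a (


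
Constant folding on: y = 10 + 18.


10 + 18 = 28 at compile time
Optimized: y = 28


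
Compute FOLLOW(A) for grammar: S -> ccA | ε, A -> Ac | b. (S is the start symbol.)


$ ∈ FOLLOW(S). For each A -> αBβ: add FIRST(β)\{ε} to FOLLOW(B); if β nullable, add FOLLOW(A).
FOLLOW(A) = {$, c}


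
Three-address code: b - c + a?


Break into single-operator statements:
t1 = b - c
t2 = t1 + a


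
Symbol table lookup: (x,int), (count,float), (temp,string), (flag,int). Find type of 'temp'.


Lookup 'temp' → type string


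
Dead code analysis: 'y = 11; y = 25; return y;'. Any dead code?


first assignment to y is overwritten before any read
Dead: 'y = 11'


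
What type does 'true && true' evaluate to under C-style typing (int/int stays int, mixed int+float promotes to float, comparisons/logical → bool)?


Operand types: bool && bool
Rule: logical operators take bool operands and yield bool
Result type: bool


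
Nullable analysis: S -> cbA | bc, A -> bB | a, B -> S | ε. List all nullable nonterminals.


A nonterminal is nullable iff some alternative derives ε (directly, or every symbol in it is nullable)
Nullable: {B}


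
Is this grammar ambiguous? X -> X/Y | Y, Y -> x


precedence layered via separate nonterminal Y: deterministic
Unambiguous


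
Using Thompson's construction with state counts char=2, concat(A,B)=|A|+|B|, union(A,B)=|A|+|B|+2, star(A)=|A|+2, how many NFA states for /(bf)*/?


Syntax tree has 2 char leaf(s), 0 union(s), 1 star(s)
chars contribute 2×2 = 4; each union adds +2; each star adds +2
Total: 4 + 0 + 2 = 6 states


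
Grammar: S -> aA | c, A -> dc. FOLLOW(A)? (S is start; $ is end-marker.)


$ ∈ FOLLOW(S). For each A -> αBβ: add FIRST(β)\{ε} to FOLLOW(B); if β nullable, add FOLLOW(A).
FOLLOW(A) = {$}


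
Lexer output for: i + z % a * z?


Scan left to right, longest-match per lexeme
Tokens: ID(i), OP(+), ID(z), OP(%), ID(a), OP(*), ID(z)


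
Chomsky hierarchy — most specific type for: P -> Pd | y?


Left-linear: every RHS is a terminal or one nonterminal followed by a terminal
Classification: Type 3 (Regular)


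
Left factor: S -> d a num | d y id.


Common prefix: 'd'
Factored: S -> d S', S' -> a num | y id


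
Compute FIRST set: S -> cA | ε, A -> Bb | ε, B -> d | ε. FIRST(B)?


Per alternative of B: FIRST(d) = {d}; FIRST(ε) = {ε}
FIRST(B) = {d, ε}


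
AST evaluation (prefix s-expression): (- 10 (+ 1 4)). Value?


Evaluate inner: (+ 1 4) = 5
Evaluate root: (- 10 5) = 5
Result: 5


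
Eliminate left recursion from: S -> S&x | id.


Left-recursive alternatives: S&x; non-recursive: id
Introduce S': S -> idS', S' -> &xS' | ε


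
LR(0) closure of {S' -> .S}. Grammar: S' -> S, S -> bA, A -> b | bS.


Start: S' -> .S
For each item with dot before a nonterminal B, add B -> .γ for every B-production
Closure: [S' -> .S, S -> .bA]


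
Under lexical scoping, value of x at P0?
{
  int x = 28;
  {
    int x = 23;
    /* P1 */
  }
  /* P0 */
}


x declared in the same block as P0
x = 28


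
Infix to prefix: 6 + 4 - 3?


left-to-right (same/higher precedence on left): tree is (- (+ 6 4) 3)
Prefix: - + 6 4 3


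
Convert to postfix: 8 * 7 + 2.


Left to right (same or higher precedence on left)
Postfix: 8 7 * 2 +


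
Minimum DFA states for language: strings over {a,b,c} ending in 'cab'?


Track the longest suffix of input matching a prefix of 'cab': 4 classes (prefixes of length 0..3)
Minimal DFA: 4 states


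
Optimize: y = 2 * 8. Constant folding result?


2 * 8 = 16 at compile time
Optimized: y = 16


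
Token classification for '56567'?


Pattern: digits only
Type: INTEGER_LITERAL


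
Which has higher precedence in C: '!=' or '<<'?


'<<' is shift (level 8); '!=' is equality (level 6)
Higher level binds tighter
'<<' has higher precedence than '!='


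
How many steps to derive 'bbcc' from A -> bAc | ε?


Derivation: A => bAc => bbAcc => bbcc
Steps: 3


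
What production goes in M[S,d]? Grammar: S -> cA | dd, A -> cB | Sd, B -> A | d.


For [S, d]: 'd' ∈ FIRST(dd)
Entry: S -> dd


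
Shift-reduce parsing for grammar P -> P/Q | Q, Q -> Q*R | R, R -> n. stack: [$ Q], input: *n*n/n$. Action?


shift '*' to continue Q -> Q*R
Action: shift


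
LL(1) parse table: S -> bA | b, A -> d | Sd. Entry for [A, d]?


For [A, d]: 'd' ∈ FIRST(d)
Entry: A -> d


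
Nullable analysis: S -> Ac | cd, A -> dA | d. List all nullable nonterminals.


A nonterminal is nullable iff some alternative derives ε (directly, or every symbol in it is nullable)
Nullable: {}


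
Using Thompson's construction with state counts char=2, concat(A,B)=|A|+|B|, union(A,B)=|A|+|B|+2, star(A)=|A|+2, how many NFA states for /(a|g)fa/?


Syntax tree has 4 char leaf(s), 1 union(s), 0 star(s)
chars contribute 4×2 = 8; each union adds +2; each star adds +2
Total: 8 + 2 + 0 = 10 states


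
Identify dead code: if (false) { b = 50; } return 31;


condition is constant false, so the whole block is unreachable
Dead: 'if (false) { b = 50; }'


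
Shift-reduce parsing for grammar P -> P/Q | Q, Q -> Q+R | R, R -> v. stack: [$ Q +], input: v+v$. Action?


no handle; shift 'v'
Action: shift


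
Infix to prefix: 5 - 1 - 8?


left-to-right (same/higher precedence on left): tree is (- (- 5 1) 8)
Prefix: - - 5 1 8


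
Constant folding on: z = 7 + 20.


7 + 20 = 27 at compile time
Optimized: z = 27


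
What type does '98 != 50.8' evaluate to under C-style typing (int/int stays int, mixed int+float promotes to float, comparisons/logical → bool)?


Operand types: int != float
Rule: comparison yields bool
Result type: bool


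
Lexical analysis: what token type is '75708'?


Pattern: digits only
Type: INTEGER_LITERAL


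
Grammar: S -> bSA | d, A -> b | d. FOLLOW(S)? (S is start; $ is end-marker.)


$ ∈ FOLLOW(S). For each A -> αBβ: add FIRST(β)\{ε} to FOLLOW(B); if β nullable, add FOLLOW(A).
FOLLOW(S) = {$, b, d}


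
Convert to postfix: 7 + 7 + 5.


Left to right (same or higher precedence on left)
Postfix: 7 7 + 5 +


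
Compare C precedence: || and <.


'<' is relational (level 7); '||' is logical OR (level 1)
Higher level binds tighter
'<' has higher precedence than '||'


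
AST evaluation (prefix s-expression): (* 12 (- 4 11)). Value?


Evaluate inner: (- 4 11) = -7
Evaluate root: (* 12 -7) = -84
Result: -84


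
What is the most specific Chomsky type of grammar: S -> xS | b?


Right-linear: every RHS is a terminal or a terminal followed by one nonterminal
Classification: Type 3 (Regular)


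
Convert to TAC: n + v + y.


Break into single-operator statements:
t1 = n + v
t2 = t1 + y


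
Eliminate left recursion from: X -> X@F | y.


Left-recursive alternatives: X@F; non-recursive: y
Introduce X': X -> yX', X' -> @FX' | ε


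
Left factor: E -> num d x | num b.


Common prefix: 'num'
Factored: E -> num E', E' -> d x | b


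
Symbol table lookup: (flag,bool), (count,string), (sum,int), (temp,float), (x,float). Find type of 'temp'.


Lookup 'temp' → type float


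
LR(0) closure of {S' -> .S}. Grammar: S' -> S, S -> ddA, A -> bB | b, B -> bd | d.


Start: S' -> .S
For each item with dot before a nonterminal B, add B -> .γ for every B-production
Closure: [S' -> .S, S -> .ddA]


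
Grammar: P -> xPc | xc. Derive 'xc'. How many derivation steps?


Derivation: P => xc
Steps: 1


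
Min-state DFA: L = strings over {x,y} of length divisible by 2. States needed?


Track length mod 2: states 0..1, accept at 0
Minimal DFA: 2 states


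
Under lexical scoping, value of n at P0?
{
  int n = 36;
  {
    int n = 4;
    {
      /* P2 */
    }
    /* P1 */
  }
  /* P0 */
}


n declared in the same block as P0
n = 36


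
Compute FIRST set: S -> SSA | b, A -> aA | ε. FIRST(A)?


Per alternative of A: FIRST(aA) = {a}; FIRST(ε) = {ε}
FIRST(A) = {a, ε}


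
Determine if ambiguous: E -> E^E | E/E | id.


'id^id/id' has two parse trees (no precedence encoded between ^ and /)
Ambiguous


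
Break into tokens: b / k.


Scan left to right, longest-match per lexeme
Tokens: ID(b), OP(/), ID(k)


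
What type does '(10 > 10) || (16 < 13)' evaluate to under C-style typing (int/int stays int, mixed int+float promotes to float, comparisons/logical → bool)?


Operand types: bool || bool
Rule: logical operators take bool operands and yield bool
Result type: bool


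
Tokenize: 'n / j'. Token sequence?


Scan left to right, longest-match per lexeme
Tokens: ID(n), OP(/), ID(j)


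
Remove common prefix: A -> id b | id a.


Common prefix: 'id'
Factored: A -> id A', A' -> b | a


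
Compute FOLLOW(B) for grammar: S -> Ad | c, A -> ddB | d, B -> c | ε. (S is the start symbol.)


$ ∈ FOLLOW(S). For each A -> αBβ: add FIRST(β)\{ε} to FOLLOW(B); if β nullable, add FOLLOW(A).
FOLLOW(B) = {d}


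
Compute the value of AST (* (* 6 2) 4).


Evaluate inner: (* 6 2) = 12
Evaluate root: (* 12 4) = 48
Result: 48


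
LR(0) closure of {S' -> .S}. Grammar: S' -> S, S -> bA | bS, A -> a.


Start: S' -> .S
For each item with dot before a nonterminal B, add B -> .γ for every B-production
Closure: [S' -> .S, S -> .bA, S -> .bS]


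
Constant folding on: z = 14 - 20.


14 - 20 = -6 at compile time
Optimized: z = -6


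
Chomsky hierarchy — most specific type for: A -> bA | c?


Right-linear: every RHS is a terminal or a terminal followed by one nonterminal
Classification: Type 3 (Regular)


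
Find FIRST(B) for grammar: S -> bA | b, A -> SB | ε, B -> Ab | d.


Per alternative of B: FIRST(Ab) = {b}; FIRST(d) = {d}
FIRST(B) = {b, d}


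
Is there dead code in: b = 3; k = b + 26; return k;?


b is read by k's definition; k is returned
No dead code


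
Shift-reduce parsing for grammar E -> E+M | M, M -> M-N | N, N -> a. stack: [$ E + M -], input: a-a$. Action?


no handle; shift 'a'
Action: shift


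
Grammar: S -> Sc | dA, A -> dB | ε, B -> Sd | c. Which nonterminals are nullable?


A nonterminal is nullable iff some alternative derives ε (directly, or every symbol in it is nullable)
Nullable: {A}


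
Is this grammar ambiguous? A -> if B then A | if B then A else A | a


dangling else: 'if B then if B then a else a' parses two ways
Ambiguous


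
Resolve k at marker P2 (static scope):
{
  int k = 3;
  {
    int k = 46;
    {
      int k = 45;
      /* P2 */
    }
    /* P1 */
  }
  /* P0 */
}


k declared in the same block as P2
k = 45


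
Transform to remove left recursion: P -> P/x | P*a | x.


Left-recursive alternatives: P/x, P*a; non-recursive: x
Introduce P': P -> xP', P' -> /xP' | *aP' | ε


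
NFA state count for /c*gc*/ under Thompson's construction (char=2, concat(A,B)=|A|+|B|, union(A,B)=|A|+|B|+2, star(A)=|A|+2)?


Syntax tree has 3 char leaf(s), 0 union(s), 2 star(s)
chars contribute 3×2 = 6; each union adds +2; each star adds +2
Total: 6 + 0 + 4 = 10 states


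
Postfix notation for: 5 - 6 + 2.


Left to right (same or higher precedence on left)
Postfix: 5 6 - 2 +


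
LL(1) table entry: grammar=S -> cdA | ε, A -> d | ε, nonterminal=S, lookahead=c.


For [S, c]: 'c' ∈ FIRST(cdA)
Entry: S -> cdA


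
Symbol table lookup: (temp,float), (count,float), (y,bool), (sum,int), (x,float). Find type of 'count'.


Lookup 'count' → type float


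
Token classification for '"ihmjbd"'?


Pattern: double-quoted sequence
Type: STRING_LITERAL


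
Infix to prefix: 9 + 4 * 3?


'*' binds tighter: tree is (+ 9 (* 4 3))
Prefix: + 9 * 4 3


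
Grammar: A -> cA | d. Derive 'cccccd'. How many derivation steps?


Derivation: A => cA => ccA => cccA => ccccA => cccccA => cccccd
Steps: 6


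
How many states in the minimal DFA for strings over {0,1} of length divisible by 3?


Track length mod 3: states 0..2, accept at 0
Minimal DFA: 3 states


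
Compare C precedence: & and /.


'/' is multiplicative (level 10); '&' is bitwise AND (level 5)
Higher level binds tighter
'/' has higher precedence than '&'


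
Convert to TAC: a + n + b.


Break into single-operator statements:
t1 = a + n
t2 = t1 + b


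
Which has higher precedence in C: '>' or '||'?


'>' is relational (level 7); '||' is logical OR (level 1)
Higher level binds tighter
'>' has higher precedence than '||'


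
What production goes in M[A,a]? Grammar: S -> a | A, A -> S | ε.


For [A, a]: 'a' ∈ FIRST(S)
Entry: A -> S


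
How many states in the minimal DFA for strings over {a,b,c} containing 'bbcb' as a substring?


KMP-style automaton: 4 progress states + 1 absorbing accept = 5
Minimal DFA: 5 states


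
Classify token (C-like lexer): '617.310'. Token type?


Pattern: digits with a decimal point
Type: FLOAT_LITERAL


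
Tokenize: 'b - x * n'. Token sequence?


Scan left to right, longest-match per lexeme
Tokens: ID(b), OP(-), ID(x), OP(*), ID(n)


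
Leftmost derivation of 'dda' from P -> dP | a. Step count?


Derivation: P => dP => ddP => dda
Steps: 3


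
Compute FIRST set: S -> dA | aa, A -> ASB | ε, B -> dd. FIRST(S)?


Per alternative of S: FIRST(dA) = {d}; FIRST(aa) = {a}
FIRST(S) = {a, d}


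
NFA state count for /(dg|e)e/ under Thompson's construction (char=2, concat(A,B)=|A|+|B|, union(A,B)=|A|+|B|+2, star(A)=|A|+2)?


Syntax tree has 4 char leaf(s), 1 union(s), 0 star(s)
chars contribute 4×2 = 8; each union adds +2; each star adds +2
Total: 8 + 2 + 0 = 10 states


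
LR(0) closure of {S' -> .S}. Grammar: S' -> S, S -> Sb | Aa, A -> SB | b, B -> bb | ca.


Start: S' -> .S
For each item with dot before a nonterminal B, add B -> .γ for every B-production
Closure: [S' -> .S, S -> .Sb, S -> .Aa, A -> .SB, A -> .b]


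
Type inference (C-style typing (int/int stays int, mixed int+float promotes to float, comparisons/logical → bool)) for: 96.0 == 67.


Operand types: float == int
Rule: comparison yields bool
Result type: bool


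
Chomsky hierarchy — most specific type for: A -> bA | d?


Right-linear: every RHS is a terminal or a terminal followed by one nonterminal
Classification: Type 3 (Regular)


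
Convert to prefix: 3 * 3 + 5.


left-to-right (same/higher precedence on left): tree is (+ (* 3 3) 5)
Prefix: + * 3 3 5


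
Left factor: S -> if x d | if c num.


Common prefix: 'if'
Factored: S -> if S', S' -> x d | c num


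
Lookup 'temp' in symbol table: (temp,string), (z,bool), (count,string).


Lookup 'temp' → type string


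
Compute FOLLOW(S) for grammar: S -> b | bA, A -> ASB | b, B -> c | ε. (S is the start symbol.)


$ ∈ FOLLOW(S). For each A -> αBβ: add FIRST(β)\{ε} to FOLLOW(B); if β nullable, add FOLLOW(A).
FOLLOW(S) = {$, b, c}


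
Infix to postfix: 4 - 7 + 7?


Left to right (same or higher precedence on left)
Postfix: 4 7 - 7 +


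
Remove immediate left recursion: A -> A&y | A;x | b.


Left-recursive alternatives: A&y, A;x; non-recursive: b
Introduce A': A -> bA', A' -> &yA' | ;xA' | ε


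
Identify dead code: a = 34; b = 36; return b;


a is assigned but never read
Dead: 'a = 34'


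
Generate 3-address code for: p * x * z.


Break into single-operator statements:
t1 = p * x
t2 = t1 * z


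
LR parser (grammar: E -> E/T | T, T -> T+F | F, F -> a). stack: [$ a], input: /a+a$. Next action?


'a' on top is the handle for F -> a
Action: reduce (F -> a)


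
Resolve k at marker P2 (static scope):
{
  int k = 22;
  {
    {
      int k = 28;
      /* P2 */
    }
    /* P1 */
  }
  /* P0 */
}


k declared in the same block as P2
k = 28


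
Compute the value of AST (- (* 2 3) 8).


Evaluate inner: (* 2 3) = 6
Evaluate root: (- 6 8) = -2
Result: -2


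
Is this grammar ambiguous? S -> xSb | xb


balanced x^n…b^n: each string has a unique parse
Unambiguous


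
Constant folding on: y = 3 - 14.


3 - 14 = -11 at compile time
Optimized: y = -11


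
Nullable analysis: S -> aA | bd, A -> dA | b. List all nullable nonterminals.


A nonterminal is nullable iff some alternative derives ε (directly, or every symbol in it is nullable)
Nullable: {}


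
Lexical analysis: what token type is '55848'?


Pattern: digits only
Type: INTEGER_LITERAL


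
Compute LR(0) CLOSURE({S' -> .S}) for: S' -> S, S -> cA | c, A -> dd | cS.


Start: S' -> .S
For each item with dot before a nonterminal B, add B -> .γ for every B-production
Closure: [S' -> .S, S -> .cA, S -> .c]


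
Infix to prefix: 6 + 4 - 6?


left-to-right (same/higher precedence on left): tree is (- (+ 6 4) 6)
Prefix: - + 6 4 6


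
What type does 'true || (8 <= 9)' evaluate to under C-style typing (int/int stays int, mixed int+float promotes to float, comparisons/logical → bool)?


Operand types: bool || bool
Rule: logical operators take bool operands and yield bool
Result type: bool


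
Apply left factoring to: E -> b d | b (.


Common prefix: 'b'
Factored: E -> b E', E' -> d | (


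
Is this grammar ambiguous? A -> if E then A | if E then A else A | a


dangling else: 'if E then if E then a else a' parses two ways
Ambiguous


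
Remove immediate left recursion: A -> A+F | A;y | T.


Left-recursive alternatives: A+F, A;y; non-recursive: T
Introduce A': A -> TA', A' -> +FA' | ;yA' | ε


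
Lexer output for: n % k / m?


Scan left to right, longest-match per lexeme
Tokens: ID(n), OP(%), ID(k), OP(/), ID(m)


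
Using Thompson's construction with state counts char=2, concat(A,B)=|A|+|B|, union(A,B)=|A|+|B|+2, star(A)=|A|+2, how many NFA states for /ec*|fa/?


Syntax tree has 4 char leaf(s), 1 union(s), 1 star(s)
chars contribute 4×2 = 8; each union adds +2; each star adds +2
Total: 8 + 2 + 2 = 12 states


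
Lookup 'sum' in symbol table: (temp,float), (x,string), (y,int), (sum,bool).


Lookup 'sum' → type bool


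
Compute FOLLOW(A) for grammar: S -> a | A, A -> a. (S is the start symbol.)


$ ∈ FOLLOW(S). For each A -> αBβ: add FIRST(β)\{ε} to FOLLOW(B); if β nullable, add FOLLOW(A).
FOLLOW(A) = {$}


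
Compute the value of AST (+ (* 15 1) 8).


Evaluate inner: (* 15 1) = 15
Evaluate root: (+ 15 8) = 23
Result: 23


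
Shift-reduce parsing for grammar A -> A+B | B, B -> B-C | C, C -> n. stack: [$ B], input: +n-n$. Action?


lookahead ∉ {-} so B won't extend; reduce A -> B
Action: reduce (A -> B)


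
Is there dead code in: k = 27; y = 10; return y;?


k is assigned but never read
Dead: 'k = 27'


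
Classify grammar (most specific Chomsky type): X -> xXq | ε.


Single nonterminal LHS, but x^n q^n is not regular
Classification: Type 2 (Context-Free)


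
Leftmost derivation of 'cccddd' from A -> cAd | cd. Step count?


Derivation: A => cAd => ccAdd => cccddd
Steps: 3


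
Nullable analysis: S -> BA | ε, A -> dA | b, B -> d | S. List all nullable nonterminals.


A nonterminal is nullable iff some alternative derives ε (directly, or every symbol in it is nullable)
Nullable: {B, S}


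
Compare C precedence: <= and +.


'+' is additive (level 9); '<=' is relational (level 7)
Higher level binds tighter
'+' has higher precedence than '<='


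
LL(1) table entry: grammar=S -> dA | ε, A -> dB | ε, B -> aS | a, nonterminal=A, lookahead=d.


For [A, d]: 'd' ∈ FIRST(dB)
Entry: A -> dB


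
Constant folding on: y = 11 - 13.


11 - 13 = -2 at compile time
Optimized: y = -2


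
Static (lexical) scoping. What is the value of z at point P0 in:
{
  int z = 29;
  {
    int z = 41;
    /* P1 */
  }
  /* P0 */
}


z declared in the same block as P0
z = 29


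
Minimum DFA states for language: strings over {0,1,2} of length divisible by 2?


Track length mod 2: states 0..1, accept at 0
Minimal DFA: 2 states


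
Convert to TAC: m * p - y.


Break into single-operator statements:
t1 = m * p
t2 = t1 - y


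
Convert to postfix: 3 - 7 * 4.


* has higher precedence, evaluate 7*4 first
Postfix: 3 7 4 * -


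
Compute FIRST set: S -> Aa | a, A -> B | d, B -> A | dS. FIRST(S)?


Per alternative of S: FIRST(Aa) = {d}; FIRST(a) = {a}
FIRST(S) = {a, d}


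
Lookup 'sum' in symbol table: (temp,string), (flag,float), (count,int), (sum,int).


Lookup 'sum' → type int


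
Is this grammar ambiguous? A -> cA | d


right-linear, alternatives start with distinct terminals 'c' vs 'd': unique leftmost derivation
Unambiguous


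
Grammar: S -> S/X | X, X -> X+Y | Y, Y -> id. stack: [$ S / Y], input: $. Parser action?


'Y' (not preceded by X+) is the handle for X -> Y
Action: reduce (X -> Y)


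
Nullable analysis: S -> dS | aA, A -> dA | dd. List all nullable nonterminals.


A nonterminal is nullable iff some alternative derives ε (directly, or every symbol in it is nullable)
Nullable: {}


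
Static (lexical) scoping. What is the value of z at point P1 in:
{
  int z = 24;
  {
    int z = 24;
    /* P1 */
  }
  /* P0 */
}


z declared in the same block as P1
z = 24


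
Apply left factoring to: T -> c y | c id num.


Common prefix: 'c'
Factored: T -> c T', T' -> y | id num


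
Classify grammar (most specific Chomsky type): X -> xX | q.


Right-linear: every RHS is a terminal or a terminal followed by one nonterminal
Classification: Type 3 (Regular)


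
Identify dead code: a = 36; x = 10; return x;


a is assigned but never read
Dead: 'a = 36'


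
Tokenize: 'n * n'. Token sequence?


Scan left to right, longest-match per lexeme
Tokens: ID(n), OP(*), ID(n)


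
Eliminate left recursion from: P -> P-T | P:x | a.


Left-recursive alternatives: P-T, P:x; non-recursive: a
Introduce P': P -> aP', P' -> -TP' | :xP' | ε


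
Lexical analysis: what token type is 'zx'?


Pattern: letter/underscore followed by alphanumerics, not a keyword
Type: IDENTIFIER


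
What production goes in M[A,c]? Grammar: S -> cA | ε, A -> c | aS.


For [A, c]: 'c' ∈ FIRST(c)
Entry: A -> c


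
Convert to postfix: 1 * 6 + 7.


Left to right (same or higher precedence on left)
Postfix: 1 6 * 7 +


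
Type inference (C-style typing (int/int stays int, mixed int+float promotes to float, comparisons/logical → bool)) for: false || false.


Operand types: bool || bool
Rule: logical operators take bool operands and yield bool
Result type: bool


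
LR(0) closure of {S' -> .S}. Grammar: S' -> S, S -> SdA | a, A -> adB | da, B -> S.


Start: S' -> .S
For each item with dot before a nonterminal B, add B -> .γ for every B-production
Closure: [S' -> .S, S -> .SdA, S -> .a]


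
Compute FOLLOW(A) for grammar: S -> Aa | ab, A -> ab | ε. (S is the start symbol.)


$ ∈ FOLLOW(S). For each A -> αBβ: add FIRST(β)\{ε} to FOLLOW(B); if β nullable, add FOLLOW(A).
FOLLOW(A) = {a}


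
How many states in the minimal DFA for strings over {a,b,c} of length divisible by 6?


Track length mod 6: states 0..5, accept at 0
Minimal DFA: 6 states


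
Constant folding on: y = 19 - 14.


19 - 14 = 5 at compile time
Optimized: y = 5


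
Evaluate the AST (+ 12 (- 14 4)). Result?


Evaluate inner: (- 14 4) = 10
Evaluate root: (+ 12 10) = 22
Result: 22


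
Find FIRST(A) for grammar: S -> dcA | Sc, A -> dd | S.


Per alternative of A: FIRST(dd) = {d}; FIRST(S) = {d}
FIRST(A) = {d}


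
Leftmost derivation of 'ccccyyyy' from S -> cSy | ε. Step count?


Derivation: S => cSy => ccSyy => cccSyyy => ccccSyyyy => ccccyyyy
Steps: 5


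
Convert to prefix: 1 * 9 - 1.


left-to-right (same/higher precedence on left): tree is (- (* 1 9) 1)
Prefix: - * 1 9 1


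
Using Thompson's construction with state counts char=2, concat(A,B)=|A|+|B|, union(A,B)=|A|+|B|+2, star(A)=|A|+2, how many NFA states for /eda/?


Syntax tree has 3 char leaf(s), 0 union(s), 0 star(s)
chars contribute 3×2 = 6; each union adds +2; each star adds +2
Total: 6 + 0 + 0 = 6 states


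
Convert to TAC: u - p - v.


Break into single-operator statements:
t1 = u - p
t2 = t1 - v


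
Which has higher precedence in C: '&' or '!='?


'!=' is equality (level 6); '&' is bitwise AND (level 5)
Higher level binds tighter
'!=' has higher precedence than '&'


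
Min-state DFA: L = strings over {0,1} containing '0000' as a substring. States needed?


KMP-style automaton: 4 progress states + 1 absorbing accept = 5
Minimal DFA: 5 states


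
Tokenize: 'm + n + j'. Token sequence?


Scan left to right, longest-match per lexeme
Tokens: ID(m), OP(+), ID(n), OP(+), ID(j)


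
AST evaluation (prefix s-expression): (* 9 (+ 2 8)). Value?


Evaluate inner: (+ 2 8) = 10
Evaluate root: (* 9 10) = 90
Result: 90


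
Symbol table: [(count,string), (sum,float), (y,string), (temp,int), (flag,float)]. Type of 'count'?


Lookup 'count' → type string


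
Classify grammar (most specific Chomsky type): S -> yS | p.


Right-linear: every RHS is a terminal or a terminal followed by one nonterminal
Classification: Type 3 (Regular)


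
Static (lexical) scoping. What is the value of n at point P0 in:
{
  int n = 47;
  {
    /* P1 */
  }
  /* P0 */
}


n declared in the same block as P0
n = 47


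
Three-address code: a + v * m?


Break into single-operator statements:
t1 = v * m
t2 = a + t1


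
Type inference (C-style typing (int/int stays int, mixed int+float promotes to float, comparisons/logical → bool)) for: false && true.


Operand types: bool && bool
Rule: logical operators take bool operands and yield bool
Result type: bool


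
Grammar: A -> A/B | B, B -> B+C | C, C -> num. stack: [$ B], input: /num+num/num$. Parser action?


lookahead ∉ {+} so B won't extend; reduce A -> B
Action: reduce (A -> B)


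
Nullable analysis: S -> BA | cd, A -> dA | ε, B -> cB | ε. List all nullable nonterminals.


A nonterminal is nullable iff some alternative derives ε (directly, or every symbol in it is nullable)
Nullable: {A, B, S}


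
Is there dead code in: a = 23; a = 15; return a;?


first assignment to a is overwritten before any read
Dead: 'a = 23'


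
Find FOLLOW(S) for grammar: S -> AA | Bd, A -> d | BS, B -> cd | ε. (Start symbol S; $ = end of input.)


$ ∈ FOLLOW(S). For each A -> αBβ: add FIRST(β)\{ε} to FOLLOW(B); if β nullable, add FOLLOW(A).
FOLLOW(S) = {$, c, d}


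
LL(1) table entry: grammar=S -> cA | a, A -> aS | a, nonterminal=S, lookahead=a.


For [S, a]: 'a' ∈ FIRST(a)
Entry: S -> a


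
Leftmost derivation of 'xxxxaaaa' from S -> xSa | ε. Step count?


Derivation: S => xSa => xxSaa => xxxSaaa => xxxxSaaaa => xxxxaaaa
Steps: 5


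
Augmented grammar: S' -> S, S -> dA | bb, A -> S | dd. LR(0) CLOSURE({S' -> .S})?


Start: S' -> .S
For each item with dot before a nonterminal B, add B -> .γ for every B-production
Closure: [S' -> .S, S -> .dA, S -> .bb]


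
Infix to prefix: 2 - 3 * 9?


'*' binds tighter: tree is (- 2 (* 3 9))
Prefix: - 2 * 3 9


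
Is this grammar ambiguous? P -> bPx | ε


balanced b^n…x^n: each string has a unique parse
Unambiguous


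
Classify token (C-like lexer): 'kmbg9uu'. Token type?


Pattern: letter/underscore followed by alphanumerics, not a keyword
Type: IDENTIFIER


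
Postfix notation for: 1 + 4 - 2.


Left to right (same or higher precedence on left)
Postfix: 1 4 + 2 -


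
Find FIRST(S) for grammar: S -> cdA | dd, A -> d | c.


Per alternative of S: FIRST(cdA) = {c}; FIRST(dd) = {d}
FIRST(S) = {c, d}


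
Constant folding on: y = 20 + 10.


20 + 10 = 30 at compile time
Optimized: y = 30


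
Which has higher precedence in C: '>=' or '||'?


'>=' is relational (level 7); '||' is logical OR (level 1)
Higher level binds tighter
'>=' has higher precedence than '||'


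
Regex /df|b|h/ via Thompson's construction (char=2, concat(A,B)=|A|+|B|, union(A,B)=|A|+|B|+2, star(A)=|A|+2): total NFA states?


Syntax tree has 4 char leaf(s), 2 union(s), 0 star(s)
chars contribute 4×2 = 8; each union adds +2; each star adds +2
Total: 8 + 4 + 0 = 12 states


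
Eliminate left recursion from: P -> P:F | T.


Left-recursive alternatives: P:F; non-recursive: T
Introduce P': P -> TP', P' -> :FP' | ε


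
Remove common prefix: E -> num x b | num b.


Common prefix: 'num'
Factored: E -> num E', E' -> x b | b


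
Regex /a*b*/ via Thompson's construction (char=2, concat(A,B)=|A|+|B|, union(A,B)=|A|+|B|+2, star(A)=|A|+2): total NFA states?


Syntax tree has 2 char leaf(s), 0 union(s), 2 star(s)
chars contribute 2×2 = 4; each union adds +2; each star adds +2
Total: 4 + 0 + 4 = 8 states


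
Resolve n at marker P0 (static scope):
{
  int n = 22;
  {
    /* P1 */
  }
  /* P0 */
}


n declared in the same block as P0
n = 22


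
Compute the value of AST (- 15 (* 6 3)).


Evaluate inner: (* 6 3) = 18
Evaluate root: (- 15 18) = -3
Result: -3


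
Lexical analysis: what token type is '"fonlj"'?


Pattern: double-quoted sequence
Type: STRING_LITERAL


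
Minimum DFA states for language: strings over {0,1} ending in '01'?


Track the longest suffix of input matching a prefix of '01': 3 classes (prefixes of length 0..2)
Minimal DFA: 3 states


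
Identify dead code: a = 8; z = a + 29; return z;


a is read by z's definition; z is returned
No dead code


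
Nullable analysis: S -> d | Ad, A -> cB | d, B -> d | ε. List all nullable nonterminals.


A nonterminal is nullable iff some alternative derives ε (directly, or every symbol in it is nullable)
Nullable: {B}


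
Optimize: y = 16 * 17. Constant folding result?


16 * 17 = 272 at compile time
Optimized: y = 272


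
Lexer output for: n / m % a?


Scan left to right, longest-match per lexeme
Tokens: ID(n), OP(/), ID(m), OP(%), ID(a)


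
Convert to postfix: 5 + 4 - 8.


Left to right (same or higher precedence on left)
Postfix: 5 4 + 8 -


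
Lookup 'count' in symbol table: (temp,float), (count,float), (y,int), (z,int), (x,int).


Lookup 'count' → type float


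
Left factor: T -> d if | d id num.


Common prefix: 'd'
Factored: T -> d T', T' -> if | id num


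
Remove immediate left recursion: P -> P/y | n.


Left-recursive alternatives: P/y; non-recursive: n
Introduce P': P -> nP', P' -> /yP' | ε


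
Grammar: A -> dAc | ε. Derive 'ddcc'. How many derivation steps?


Derivation: A => dAc => ddAcc => ddcc
Steps: 3


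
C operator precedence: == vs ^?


'==' is equality (level 6); '^' is bitwise XOR (level 4)
Higher level binds tighter
'==' has higher precedence than '^'


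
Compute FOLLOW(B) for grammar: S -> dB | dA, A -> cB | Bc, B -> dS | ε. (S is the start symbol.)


$ ∈ FOLLOW(S). For each A -> αBβ: add FIRST(β)\{ε} to FOLLOW(B); if β nullable, add FOLLOW(A).
FOLLOW(B) = {$, c}


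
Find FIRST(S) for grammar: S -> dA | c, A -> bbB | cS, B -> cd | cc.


Per alternative of S: FIRST(dA) = {d}; FIRST(c) = {c}
FIRST(S) = {c, d}


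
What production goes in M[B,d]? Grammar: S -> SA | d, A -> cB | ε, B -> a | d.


For [B, d]: 'd' ∈ FIRST(d)
Entry: B -> d


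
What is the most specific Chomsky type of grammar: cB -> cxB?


LHS has context (more than one symbol) and |LHS| ≤ |RHS|
Classification: Type 1 (Context-Sensitive)


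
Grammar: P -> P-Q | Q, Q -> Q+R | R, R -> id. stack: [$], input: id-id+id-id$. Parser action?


no handle on stack; shift 'id'
Action: shift


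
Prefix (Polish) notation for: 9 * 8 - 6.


left-to-right (same/higher precedence on left): tree is (- (* 9 8) 6)
Prefix: - * 9 8 6


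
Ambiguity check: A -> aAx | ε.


balanced a^n…x^n: each string has a unique parse
Unambiguous


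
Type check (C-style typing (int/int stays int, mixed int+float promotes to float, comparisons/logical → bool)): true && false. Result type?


Operand types: bool && bool
Rule: logical operators take bool operands and yield bool
Result type: bool


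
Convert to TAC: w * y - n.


Break into single-operator statements:
t1 = w * y
t2 = t1 - n


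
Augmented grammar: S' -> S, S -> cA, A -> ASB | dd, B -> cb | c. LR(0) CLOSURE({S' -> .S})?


Start: S' -> .S
For each item with dot before a nonterminal B, add B -> .γ for every B-production
Closure: [S' -> .S, S -> .cA]


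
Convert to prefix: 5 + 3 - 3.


left-to-right (same/higher precedence on left): tree is (- (+ 5 3) 3)
Prefix: - + 5 3 3


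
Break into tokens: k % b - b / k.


Scan left to right, longest-match per lexeme
Tokens: ID(k), OP(%), ID(b), OP(-), ID(b), OP(/), ID(k)


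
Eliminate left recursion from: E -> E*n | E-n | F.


Left-recursive alternatives: E*n, E-n; non-recursive: F
Introduce E': E -> FE', E' -> *nE' | -nE' | ε


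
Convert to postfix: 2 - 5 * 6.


* has higher precedence, evaluate 5*6 first
Postfix: 2 5 6 * -


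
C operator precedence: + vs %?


'%' is multiplicative (level 10); '+' is additive (level 9)
Higher level binds tighter
'%' has higher precedence than '+'


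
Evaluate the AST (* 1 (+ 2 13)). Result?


Evaluate inner: (+ 2 13) = 15
Evaluate root: (* 1 15) = 15
Result: 15


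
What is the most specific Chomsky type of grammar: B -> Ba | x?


Left-linear: every RHS is a terminal or one nonterminal followed by a terminal
Classification: Type 3 (Regular)


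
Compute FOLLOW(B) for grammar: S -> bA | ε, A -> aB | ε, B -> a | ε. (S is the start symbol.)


$ ∈ FOLLOW(S). For each A -> αBβ: add FIRST(β)\{ε} to FOLLOW(B); if β nullable, add FOLLOW(A).
FOLLOW(B) = {$}


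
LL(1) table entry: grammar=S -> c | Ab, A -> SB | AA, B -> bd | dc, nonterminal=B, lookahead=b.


For [B, b]: 'b' ∈ FIRST(bd)
Entry: B -> bd


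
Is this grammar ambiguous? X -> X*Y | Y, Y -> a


precedence layered via separate nonterminal Y: deterministic
Unambiguous


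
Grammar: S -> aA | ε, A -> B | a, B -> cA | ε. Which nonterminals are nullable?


A nonterminal is nullable iff some alternative derives ε (directly, or every symbol in it is nullable)
Nullable: {A, B, S}


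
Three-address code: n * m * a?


Break into single-operator statements:
t1 = n * m
t2 = t1 * a


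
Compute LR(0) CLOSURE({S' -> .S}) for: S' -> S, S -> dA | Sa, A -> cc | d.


Start: S' -> .S
For each item with dot before a nonterminal B, add B -> .γ for every B-production
Closure: [S' -> .S, S -> .dA, S -> .Sa]


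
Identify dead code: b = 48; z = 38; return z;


b is assigned but never read
Dead: 'b = 48'


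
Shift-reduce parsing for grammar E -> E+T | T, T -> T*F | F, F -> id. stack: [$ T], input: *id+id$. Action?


shift '*' to continue T -> T*F
Action: shift


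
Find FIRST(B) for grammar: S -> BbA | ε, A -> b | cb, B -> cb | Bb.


Per alternative of B: FIRST(cb) = {c}; FIRST(Bb) = {c}
FIRST(B) = {c}


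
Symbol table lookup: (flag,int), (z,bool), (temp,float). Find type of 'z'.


Lookup 'z' → type bool


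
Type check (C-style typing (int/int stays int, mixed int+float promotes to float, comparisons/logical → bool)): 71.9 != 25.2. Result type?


Operand types: float != float
Rule: comparison yields bool
Result type: bool


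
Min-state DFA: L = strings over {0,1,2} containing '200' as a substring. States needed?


KMP-style automaton: 3 progress states + 1 absorbing accept = 4
Minimal DFA: 4 states


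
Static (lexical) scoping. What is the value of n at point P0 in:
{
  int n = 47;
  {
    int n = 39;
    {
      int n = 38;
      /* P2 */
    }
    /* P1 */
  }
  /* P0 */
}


n declared in the same block as P0
n = 47


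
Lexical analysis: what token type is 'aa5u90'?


Pattern: letter/underscore followed by alphanumerics, not a keyword
Type: IDENTIFIER
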